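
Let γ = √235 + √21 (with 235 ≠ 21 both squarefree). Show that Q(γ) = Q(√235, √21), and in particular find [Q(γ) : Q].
[Q(γ) : Q] = 4 (equivalently, Q(γ) = Q(√235, √21))

Obviously Q(γ) ⊆ Q(√235, √21), and [Q(√235, √21):Q] = 4 (since 235, 21 are distinct squarefree integers > 1 with 4935 not a perfect square). To show equality we compute the minimal polynomial of γ. From γ = √235 + √21: γ^2 = 235 + 2√(4935) + 21 = 256 + 2√(4935), so γ^2 - 256 = 2√(4935); squaring, (γ^2 - 256)^2 = 4·4935, i.e. γ^4 - 512γ^2 + 65536 - 19740 = 0, i.e. γ^4 - 512γ^2 + 45796 = 0. So γ is a root of x^4 - 512x^2 + 45796. This polynomial is irreducible over Q: it has no rational root (each ±√235 ± √21 is irrational), and any factorization into two quadratics over Q would force √(4935) ∈ Q (pairing opposite roots) or √235, √21 ∈ Q (other pairings), all impossible. Hence [Q(γ):Q] = 4 = [Q(√235, √21):Q], so Q(γ) = Q(√235, √21).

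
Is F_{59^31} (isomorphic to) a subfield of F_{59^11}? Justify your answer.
No: F_{59^31} is not a subfield of F_{59^11}

F_{p^m} embeds in F_{p^n} iff m | n. Here 31 ∤ 11 (since 11 = 0·31 + 11 with remainder 11 ≠ 0), so F_{59^31} is not a subfield of F_{59^11}. Equivalently: if it were, the tower law would give 31 = [F_{59^31}:F_59] dividing [F_{59^11}:F_59] = 11, contradiction.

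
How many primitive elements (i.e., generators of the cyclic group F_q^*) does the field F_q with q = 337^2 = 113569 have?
There are φ(113568) = 29952 primitive elements

F_q^* is cyclic of order q - 1 = 113568. A cyclic group of order m has exactly φ(m) generators. Here m = 113568 = 2^5 · 3 · 7 · 13^2, so the number of primitive elements is φ(113568) = 29952.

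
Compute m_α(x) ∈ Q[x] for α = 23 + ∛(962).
m_α(x) = x^3 - 69x^2 + 1587x - 13129

Set β = α - 23 = ∛(962), so β^3 = 962. Then (α - 23)^3 - 962 = 0, i.e. α is a root of g(x) = (x - 23)^3 - 962 = x^3 - 69x^2 + 1587x - 13129. Since g(x) = h(x - 23) where h(x) = x^3 - 962, and h is irreducible over Q (because 962 is not a perfect cube, so h has no rational root, and a monic cubic with no rational root is irreducible), g is also irreducible (irreducibility is preserved under the substitution x → x - 23). Hence m_α(x) = x^3 - 69x^2 + 1587x - 13129.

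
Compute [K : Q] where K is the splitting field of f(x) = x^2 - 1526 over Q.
[K : Q] = 2

f(x) = x^2 - 1526 factors as (x - √1526)(x + √1526). The splitting field is K = Q(√1526). Since 1526 is squarefree and > 1, it is not a perfect square, so x^2 - 1526 is irreducible over Q and [Q(√1526) : Q] = 2. Hence [K : Q] = 2.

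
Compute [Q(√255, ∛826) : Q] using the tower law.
[Q(√255, ∛826) : Q] = 6

Let L = Q(√255, ∛826). Since Q(√255) ⊂ L and [Q(√255):Q] = 2, the tower law gives 2 | [L:Q]. Likewise Q(∛826) ⊂ L with [Q(∛826):Q] = 3 (because 826 is not a perfect cube), so 3 | [L:Q]. As gcd(2,3) = 1, [L:Q] is divisible by 6. Conversely L is generated over Q by √255 and ∛826, so [L:Q] ≤ 2·3 = 6. Therefore [Q(√255, ∛826) : Q] = 6.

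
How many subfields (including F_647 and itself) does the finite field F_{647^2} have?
F_{647^2} has 2 subfields

The subfields of F_{p^n} are exactly the fields F_{p^d} for d | n (each is the fixed field of the unique index-d subgroup of Gal(F_{p^n}/F_p) ≅ Z/nZ). The divisors of n = 2 are {1, 2}, giving 2 subfields: F_{647^1}, F_{647^2}.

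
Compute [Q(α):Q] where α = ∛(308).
[Q(α):Q] = 3

The minimal polynomial of α is x^3 - 308, irreducible over Q since 308 is not a perfect cube (so x^3 - 308 has no rational root). Hence [Q(α):Q] = deg(m_α) = 3.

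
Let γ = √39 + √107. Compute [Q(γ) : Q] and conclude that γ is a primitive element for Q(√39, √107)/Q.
[Q(γ) : Q] = 4 (equivalently, Q(γ) = Q(√39, √107))

Obviously Q(γ) ⊆ Q(√39, √107), and [Q(√39, √107):Q] = 4 (since 39, 107 are distinct squarefree integers > 1 with 4173 not a perfect square). To show equality we compute the minimal polynomial of γ. From γ = √39 + √107: γ^2 = 39 + 2√(4173) + 107 = 146 + 2√(4173), so γ^2 - 146 = 2√(4173); squaring, (γ^2 - 146)^2 = 4·4173, i.e. γ^4 - 292γ^2 + 21316 - 16692 = 0, i.e. γ^4 - 292γ^2 + 4624 = 0. So γ is a root of x^4 - 292x^2 + 4624. This polynomial is irreducible over Q: it has no rational root (each ±√39 ± √107 is irrational), and any factorization into two quadratics over Q would force √(4173) ∈ Q (pairing opposite roots) or √39, √107 ∈ Q (other pairings), all impossible. Hence [Q(γ):Q] = 4 = [Q(√39, √107):Q], so Q(γ) = Q(√39, √107).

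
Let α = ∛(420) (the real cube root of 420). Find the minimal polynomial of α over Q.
m_α(x) = x^3 - 420

α satisfies α^3 = 420, so x^3 - 420 annihilates α. By the rational root test, a rational root p/q (in lowest terms) of x^3 - 420 would satisfy p^3 = 420 q^3, forcing q = 1 and p^3 = 420; but 420 is not a perfect cube, contradiction. A monic cubic over Q with no rational root is irreducible (any nontrivial factorization would include a linear factor). Hence x^3 - 420 is the minimal polynomial of α, and in particular [Q(α):Q] = 3.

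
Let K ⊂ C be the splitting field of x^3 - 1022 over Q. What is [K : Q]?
[K : Q] = 6

The roots of x^3 - 1022 are ∛1022, ω∛1022, ω^2∛1022 where ω = e^(2πi/3) is a primitive cube root of unity, so K = Q(∛1022, ω). Now [Q(∛1022):Q] = 3 (since 1022 is not a perfect cube, x^3 - 1022 is irreducible) and [Q(ω):Q] = 2. Both 2 and 3 divide [K:Q], and [K:Q] ≤ 3·2 = 6, so [K:Q] = 6. (Equivalently: Q(∛1022) ⊂ R but ω ∉ R, so [K : Q(∛1022)] = 2.)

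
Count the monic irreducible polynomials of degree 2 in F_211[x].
There are 22155 monic irreducible polynomials of degree 2 over F_211

Each element of F_{211^2} that lies in no proper subfield is a root of exactly one monic irreducible of degree 2 over F_211, and each such polynomial has 2 distinct roots in F_{211^2}. By Möbius inversion the count is N_211(2) = (1/2) Σ_{d|2} μ(2/d) · 211^d = (1/2)(μ(2)·211^1 + μ(1)·211^2) = 44310/2 = 22155.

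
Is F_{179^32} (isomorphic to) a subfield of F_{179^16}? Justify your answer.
No: F_{179^32} is not a subfield of F_{179^16}

F_{p^m} embeds in F_{p^n} iff m | n. Here 32 ∤ 16 (since 16 = 0·32 + 16 with remainder 16 ≠ 0), so F_{179^32} is not a subfield of F_{179^16}. Equivalently: if it were, the tower law would give 32 = [F_{179^32}:F_179] dividing [F_{179^16}:F_179] = 16, contradiction.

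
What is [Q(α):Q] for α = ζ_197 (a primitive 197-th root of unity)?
[Q(α):Q] = 196

The minimal polynomial of ζ_197 over Q is the 197-th cyclotomic polynomial Φ_197(x), which is irreducible over Q and has degree φ(197) = 196. Hence [Q(α):Q] = φ(197) = 196.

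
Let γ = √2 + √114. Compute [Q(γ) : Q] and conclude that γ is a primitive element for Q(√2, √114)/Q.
[Q(γ) : Q] = 4 (equivalently, Q(γ) = Q(√2, √114))

Obviously Q(γ) ⊆ Q(√2, √114), and [Q(√2, √114):Q] = 4 (since 2, 114 are distinct squarefree integers > 1 with 228 not a perfect square). To show equality we compute the minimal polynomial of γ. From γ = √2 + √114: γ^2 = 2 + 2√(228) + 114 = 116 + 2√(228), so γ^2 - 116 = 2√(228); squaring, (γ^2 - 116)^2 = 4·228, i.e. γ^4 - 232γ^2 + 13456 - 912 = 0, i.e. γ^4 - 232γ^2 + 12544 = 0. So γ is a root of x^4 - 232x^2 + 12544. This polynomial is irreducible over Q: it has no rational root (each ±√2 ± √114 is irrational), and any factorization into two quadratics over Q would force √(228) ∈ Q (pairing opposite roots) or √2, √114 ∈ Q (other pairings), all impossible. Hence [Q(γ):Q] = 4 = [Q(√2, √114):Q], so Q(γ) = Q(√2, √114).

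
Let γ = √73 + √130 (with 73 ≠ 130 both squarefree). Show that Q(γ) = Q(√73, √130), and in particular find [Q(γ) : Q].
[Q(γ) : Q] = 4 (equivalently, Q(γ) = Q(√73, √130))

Obviously Q(γ) ⊆ Q(√73, √130), and [Q(√73, √130):Q] = 4 (since 73, 130 are distinct squarefree integers > 1 with 9490 not a perfect square). To show equality we compute the minimal polynomial of γ. From γ = √73 + √130: γ^2 = 73 + 2√(9490) + 130 = 203 + 2√(9490), so γ^2 - 203 = 2√(9490); squaring, (γ^2 - 203)^2 = 4·9490, i.e. γ^4 - 406γ^2 + 41209 - 37960 = 0, i.e. γ^4 - 406γ^2 + 3249 = 0. So γ is a root of x^4 - 406x^2 + 3249. This polynomial is irreducible over Q: it has no rational root (each ±√73 ± √130 is irrational), and any factorization into two quadratics over Q would force √(9490) ∈ Q (pairing opposite roots) or √73, √130 ∈ Q (other pairings), all impossible. Hence [Q(γ):Q] = 4 = [Q(√73, √130):Q], so Q(γ) = Q(√73, √130).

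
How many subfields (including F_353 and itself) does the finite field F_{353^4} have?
F_{353^4} has 3 subfields

The subfields of F_{p^n} are exactly the fields F_{p^d} for d | n (each is the fixed field of the unique index-d subgroup of Gal(F_{p^n}/F_p) ≅ Z/nZ). The divisors of n = 4 are {1, 2, 4}, giving 3 subfields: F_{353^1}, F_{353^2}, F_{353^4}.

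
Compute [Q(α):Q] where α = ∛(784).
[Q(α):Q] = 3

The minimal polynomial of α is x^3 - 784, irreducible over Q since 784 is not a perfect cube (so x^3 - 784 has no rational root). Hence [Q(α):Q] = deg(m_α) = 3.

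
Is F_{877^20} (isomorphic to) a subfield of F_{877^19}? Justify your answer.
No: F_{877^20} is not a subfield of F_{877^19}

F_{p^m} embeds in F_{p^n} iff m | n. Here 20 ∤ 19 (since 19 = 0·20 + 19 with remainder 19 ≠ 0), so F_{877^20} is not a subfield of F_{877^19}. Equivalently: if it were, the tower law would give 20 = [F_{877^20}:F_877] dividing [F_{877^19}:F_877] = 19, contradiction.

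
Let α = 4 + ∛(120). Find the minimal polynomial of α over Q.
m_α(x) = x^3 - 12x^2 + 48x - 184

Set β = α - 4 = ∛(120), so β^3 = 120. Then (α - 4)^3 - 120 = 0, i.e. α is a root of g(x) = (x - 4)^3 - 120 = x^3 - 12x^2 + 48x - 184. Since g(x) = h(x - 4) where h(x) = x^3 - 120, and h is irreducible over Q (because 120 is not a perfect cube, so h has no rational root, and a monic cubic with no rational root is irreducible), g is also irreducible (irreducibility is preserved under the substitution x → x - 4). Hence m_α(x) = x^3 - 12x^2 + 48x - 184.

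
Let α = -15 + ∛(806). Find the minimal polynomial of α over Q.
m_α(x) = x^3 + 45x^2 + 675x + 2569

Set β = α + 15 = ∛(806), so β^3 = 806. Then (α + 15)^3 - 806 = 0, i.e. α is a root of g(x) = (x + 15)^3 - 806 = x^3 + 45x^2 + 675x + 2569. Since g(x) = h(x + 15) where h(x) = x^3 - 806, and h is irreducible over Q (because 806 is not a perfect cube, so h has no rational root, and a monic cubic with no rational root is irreducible), g is also irreducible (irreducibility is preserved under the substitution x → x + 15). Hence m_α(x) = x^3 + 45x^2 + 675x + 2569.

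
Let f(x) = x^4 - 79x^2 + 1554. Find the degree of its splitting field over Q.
[K : Q] = 4

Solving the quadratic in x^2: x^2 = (79 ± √(79^2 - 4·1554))/2 = (79 ± √25)/2 = (79 ± 5)/2, giving x^2 = 37 or x^2 = 42. So f(x) = (x^2 - 37)(x^2 - 42) and the roots of f are ±√37, ±√42. Hence the splitting field is K = Q(√37, √42). Since 37 and 42 are distinct squarefree integers > 1, their product 1554 is not a perfect square, so √42 ∉ Q(√37). By the tower law [K:Q] = [Q(√37,√42):Q(√37)] · [Q(√37):Q] = 2 · 2 = 4.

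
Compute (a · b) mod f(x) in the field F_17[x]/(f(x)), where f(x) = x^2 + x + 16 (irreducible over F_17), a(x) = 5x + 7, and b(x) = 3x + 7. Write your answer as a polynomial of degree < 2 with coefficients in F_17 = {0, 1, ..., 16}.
a · b ≡ 7x + 13 (mod f(x))

Multiply in F_17[x]: a(x)·b(x) = (5x + 7)·(3x + 7) = 15x^2 + 5x + 15. This has degree ≥ 2, so divide by f(x) over F_17: 15x^2 + 5x + 15 = (15)·(x^2 + x + 16) + (7x + 13). Hence a·b ≡ 7x + 13 (mod f). (F_17[x]/(f) is a field with 17^2 = 289 elements since f is irreducible of degree 2.)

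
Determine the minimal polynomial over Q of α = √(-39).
m_α(x) = x^2 + 39

α satisfies α^2 + 39 = 0, so x^2 + 39 annihilates α. Since d = -39 is squarefree and ≠ 1, it is not a perfect square in Q, so x^2 + 39 has no rational root and is therefore irreducible over Q (a degree-2 polynomial over a field is irreducible iff it has no root). Hence m_α(x) = x^2 + 39.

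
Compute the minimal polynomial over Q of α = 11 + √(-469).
m_α(x) = x^2 - 22x + 590

From α - 11 = √(-469), squaring gives (α - 11)^2 = -469, i.e. α^2 - 22α + 121 = -469, so α^2 - 22α + 590 = 0. The discriminant of x^2 - 22x + 590 is (-22)^2 - 4·(590) = 484 - 2360 = -1876, and 4·(-469) is not a perfect square in Q since -469 is squarefree and ≠ 1. Hence x^2 - 22x + 590 is irreducible over Q and is the minimal polynomial of α.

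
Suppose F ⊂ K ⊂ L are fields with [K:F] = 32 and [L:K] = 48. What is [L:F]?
[L:F] = 1536

The tower law says that for any tower of field extensions F ⊂ K ⊂ L with finite degrees, [L:F] = [L:K] · [K:F]. Here this gives [L:F] = 48 · 32 = 1536.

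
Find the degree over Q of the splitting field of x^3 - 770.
[K : Q] = 6

The roots of x^3 - 770 are ∛770, ω∛770, ω^2∛770 where ω = e^(2πi/3) is a primitive cube root of unity, so K = Q(∛770, ω). Now [Q(∛770):Q] = 3 (since 770 is not a perfect cube, x^3 - 770 is irreducible) and [Q(ω):Q] = 2. Both 2 and 3 divide [K:Q], and [K:Q] ≤ 3·2 = 6, so [K:Q] = 6. (Equivalently: Q(∛770) ⊂ R but ω ∉ R, so [K : Q(∛770)] = 2.)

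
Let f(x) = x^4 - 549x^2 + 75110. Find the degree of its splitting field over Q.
[K : Q] = 4

Solving the quadratic in x^2: x^2 = (549 ± √(549^2 - 4·75110))/2 = (549 ± √961)/2 = (549 ± 31)/2, giving x^2 = 259 or x^2 = 290. So f(x) = (x^2 - 259)(x^2 - 290) and the roots of f are ±√259, ±√290. Hence the splitting field is K = Q(√259, √290). Since 259 and 290 are distinct squarefree integers > 1, their product 75110 is not a perfect square, so √290 ∉ Q(√259). By the tower law [K:Q] = [Q(√259,√290):Q(√259)] · [Q(√259):Q] = 2 · 2 = 4.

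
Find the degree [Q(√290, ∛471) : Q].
[Q(√290, ∛471) : Q] = 6

Let L = Q(√290, ∛471). Since Q(√290) ⊂ L and [Q(√290):Q] = 2, the tower law gives 2 | [L:Q]. Likewise Q(∛471) ⊂ L with [Q(∛471):Q] = 3 (because 471 is not a perfect cube), so 3 | [L:Q]. As gcd(2,3) = 1, [L:Q] is divisible by 6. Conversely L is generated over Q by √290 and ∛471, so [L:Q] ≤ 2·3 = 6. Therefore [Q(√290, ∛471) : Q] = 6.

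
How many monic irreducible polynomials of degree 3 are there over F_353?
There are 14662208 monic irreducible polynomials of degree 3 over F_353

Each element of F_{353^3} that lies in no proper subfield is a root of exactly one monic irreducible of degree 3 over F_353, and each such polynomial has 3 distinct roots in F_{353^3}. By Möbius inversion the count is N_353(3) = (1/3) Σ_{d|3} μ(3/d) · 353^d = (1/3)(μ(3)·353^1 + μ(1)·353^3) = 43986624/3 = 14662208.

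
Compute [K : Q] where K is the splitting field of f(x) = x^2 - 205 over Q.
[K : Q] = 2

f(x) = x^2 - 205 factors as (x - √205)(x + √205). The splitting field is K = Q(√205). Since 205 is squarefree and > 1, it is not a perfect square, so x^2 - 205 is irreducible over Q and [Q(√205) : Q] = 2. Hence [K : Q] = 2.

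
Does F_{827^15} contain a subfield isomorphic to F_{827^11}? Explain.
No: F_{827^11} is not a subfield of F_{827^15}

F_{p^m} embeds in F_{p^n} iff m | n. Here 11 ∤ 15 (since 15 = 1·11 + 4 with remainder 4 ≠ 0), so F_{827^11} is not a subfield of F_{827^15}. Equivalently: if it were, the tower law would give 11 = [F_{827^11}:F_827] dividing [F_{827^15}:F_827] = 15, contradiction.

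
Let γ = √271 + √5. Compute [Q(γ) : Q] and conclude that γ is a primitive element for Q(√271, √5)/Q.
[Q(γ) : Q] = 4 (equivalently, Q(γ) = Q(√271, √5))

Obviously Q(γ) ⊆ Q(√271, √5), and [Q(√271, √5):Q] = 4 (since 271, 5 are distinct squarefree integers > 1 with 1355 not a perfect square). To show equality we compute the minimal polynomial of γ. From γ = √271 + √5: γ^2 = 271 + 2√(1355) + 5 = 276 + 2√(1355), so γ^2 - 276 = 2√(1355); squaring, (γ^2 - 276)^2 = 4·1355, i.e. γ^4 - 552γ^2 + 76176 - 5420 = 0, i.e. γ^4 - 552γ^2 + 70756 = 0. So γ is a root of x^4 - 552x^2 + 70756. This polynomial is irreducible over Q: it has no rational root (each ±√271 ± √5 is irrational), and any factorization into two quadratics over Q would force √(1355) ∈ Q (pairing opposite roots) or √271, √5 ∈ Q (other pairings), all impossible. Hence [Q(γ):Q] = 4 = [Q(√271, √5):Q], so Q(γ) = Q(√271, √5).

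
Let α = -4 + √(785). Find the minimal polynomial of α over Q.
m_α(x) = x^2 + 8x - 769

From α + 4 = √(785), squaring gives (α + 4)^2 = 785, i.e. α^2 + 8α + 16 = 785, so α^2 + 8α - 769 = 0. The discriminant of x^2 + 8x - 769 is (8)^2 - 4·(-769) = 64 + 3076 = 3140, and 4·(785) is not a perfect square in Q since 785 is squarefree and ≠ 1. Hence x^2 + 8x - 769 is irreducible over Q and is the minimal polynomial of α.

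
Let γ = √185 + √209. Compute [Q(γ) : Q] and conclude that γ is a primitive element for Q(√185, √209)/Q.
[Q(γ) : Q] = 4 (equivalently, Q(γ) = Q(√185, √209))

Obviously Q(γ) ⊆ Q(√185, √209), and [Q(√185, √209):Q] = 4 (since 185, 209 are distinct squarefree integers > 1 with 38665 not a perfect square). To show equality we compute the minimal polynomial of γ. From γ = √185 + √209: γ^2 = 185 + 2√(38665) + 209 = 394 + 2√(38665), so γ^2 - 394 = 2√(38665); squaring, (γ^2 - 394)^2 = 4·38665, i.e. γ^4 - 788γ^2 + 155236 - 154660 = 0, i.e. γ^4 - 788γ^2 + 576 = 0. So γ is a root of x^4 - 788x^2 + 576. This polynomial is irreducible over Q: it has no rational root (each ±√185 ± √209 is irrational), and any factorization into two quadratics over Q would force √(38665) ∈ Q (pairing opposite roots) or √185, √209 ∈ Q (other pairings), all impossible. Hence [Q(γ):Q] = 4 = [Q(√185, √209):Q], so Q(γ) = Q(√185, √209).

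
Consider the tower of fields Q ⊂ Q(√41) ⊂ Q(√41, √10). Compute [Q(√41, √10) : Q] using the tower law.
[Q(√41, √10) : Q] = 4

[Q(√41):Q] = 2 (min poly x^2 - 41, irreducible since 41 is squarefree > 1). For the top step, suppose √10 ∈ Q(√41), say √10 = c + d√41 with c, d ∈ Q. Squaring: 10 = c^2 + 41d^2 + 2cd√41. Since √41 ∉ Q this forces 2cd = 0. If d = 0 then √10 = c ∈ Q, contradicting 10 squarefree > 1. If c = 0 then 10 = 41d^2, so 41·10 = (41d)^2 is a perfect square in Q — but 41·10 = 410 is not a perfect square (since 41 and 10 are distinct squarefree integers). Contradiction. Hence √10 ∉ Q(√41), so x^2 - 10 stays irreducible over Q(√41) and [Q(√41, √10) : Q(√41)] = 2. By the tower law, [Q(√41, √10) : Q] = 2 · 2 = 4.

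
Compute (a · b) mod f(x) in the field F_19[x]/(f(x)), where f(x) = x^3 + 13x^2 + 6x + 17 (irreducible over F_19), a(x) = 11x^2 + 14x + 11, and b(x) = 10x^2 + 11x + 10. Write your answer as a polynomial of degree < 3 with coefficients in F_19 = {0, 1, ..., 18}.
a · b ≡ 15x^2 + 9x + 14 (mod f(x))

Multiply in F_19[x]: a(x)·b(x) = (11x^2 + 14x + 11)·(10x^2 + 11x + 10) = 15x^4 + 14x^3 + 13x^2 + 14x + 15. This has degree ≥ 3, so divide by f(x) over F_19: 15x^4 + 14x^3 + 13x^2 + 14x + 15 = (15x + 9)·(x^3 + 13x^2 + 6x + 17) + (15x^2 + 9x + 14). Hence a·b ≡ 15x^2 + 9x + 14 (mod f). (F_19[x]/(f) is a field with 19^3 = 6859 elements since f is irreducible of degree 3.)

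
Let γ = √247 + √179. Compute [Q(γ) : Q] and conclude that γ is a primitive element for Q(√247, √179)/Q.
[Q(γ) : Q] = 4 (equivalently, Q(γ) = Q(√247, √179))

Obviously Q(γ) ⊆ Q(√247, √179), and [Q(√247, √179):Q] = 4 (since 247, 179 are distinct squarefree integers > 1 with 44213 not a perfect square). To show equality we compute the minimal polynomial of γ. From γ = √247 + √179: γ^2 = 247 + 2√(44213) + 179 = 426 + 2√(44213), so γ^2 - 426 = 2√(44213); squaring, (γ^2 - 426)^2 = 4·44213, i.e. γ^4 - 852γ^2 + 181476 - 176852 = 0, i.e. γ^4 - 852γ^2 + 4624 = 0. So γ is a root of x^4 - 852x^2 + 4624. This polynomial is irreducible over Q: it has no rational root (each ±√247 ± √179 is irrational), and any factorization into two quadratics over Q would force √(44213) ∈ Q (pairing opposite roots) or √247, √179 ∈ Q (other pairings), all impossible. Hence [Q(γ):Q] = 4 = [Q(√247, √179):Q], so Q(γ) = Q(√247, √179).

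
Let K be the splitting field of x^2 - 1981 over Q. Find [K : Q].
[K : Q] = 2

f(x) = x^2 - 1981 factors as (x - √1981)(x + √1981). The splitting field is K = Q(√1981). Since 1981 is squarefree and > 1, it is not a perfect square, so x^2 - 1981 is irreducible over Q and [Q(√1981) : Q] = 2. Hence [K : Q] = 2.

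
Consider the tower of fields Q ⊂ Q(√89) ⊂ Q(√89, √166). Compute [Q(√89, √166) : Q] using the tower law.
[Q(√89, √166) : Q] = 4

[Q(√89):Q] = 2 (min poly x^2 - 89, irreducible since 89 is squarefree > 1). For the top step, suppose √166 ∈ Q(√89), say √166 = c + d√89 with c, d ∈ Q. Squaring: 166 = c^2 + 89d^2 + 2cd√89. Since √89 ∉ Q this forces 2cd = 0. If d = 0 then √166 = c ∈ Q, contradicting 166 squarefree > 1. If c = 0 then 166 = 89d^2, so 89·166 = (89d)^2 is a perfect square in Q — but 89·166 = 14774 is not a perfect square (since 89 and 166 are distinct squarefree integers). Contradiction. Hence √166 ∉ Q(√89), so x^2 - 166 stays irreducible over Q(√89) and [Q(√89, √166) : Q(√89)] = 2. By the tower law, [Q(√89, √166) : Q] = 2 · 2 = 4.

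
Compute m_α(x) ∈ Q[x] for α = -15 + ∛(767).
m_α(x) = x^3 + 45x^2 + 675x + 2608

Set β = α + 15 = ∛(767), so β^3 = 767. Then (α + 15)^3 - 767 = 0, i.e. α is a root of g(x) = (x + 15)^3 - 767 = x^3 + 45x^2 + 675x + 2608. Since g(x) = h(x + 15) where h(x) = x^3 - 767, and h is irreducible over Q (because 767 is not a perfect cube, so h has no rational root, and a monic cubic with no rational root is irreducible), g is also irreducible (irreducibility is preserved under the substitution x → x + 15). Hence m_α(x) = x^3 + 45x^2 + 675x + 2608.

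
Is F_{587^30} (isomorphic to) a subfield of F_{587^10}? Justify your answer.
No: F_{587^30} is not a subfield of F_{587^10}

F_{p^m} embeds in F_{p^n} iff m | n. Here 30 ∤ 10 (since 10 = 0·30 + 10 with remainder 10 ≠ 0), so F_{587^30} is not a subfield of F_{587^10}. Equivalently: if it were, the tower law would give 30 = [F_{587^30}:F_587] dividing [F_{587^10}:F_587] = 10, contradiction.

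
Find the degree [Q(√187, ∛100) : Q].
[Q(√187, ∛100) : Q] = 6

Let L = Q(√187, ∛100). Since Q(√187) ⊂ L and [Q(√187):Q] = 2, the tower law gives 2 | [L:Q]. Likewise Q(∛100) ⊂ L with [Q(∛100):Q] = 3 (because 100 is not a perfect cube), so 3 | [L:Q]. As gcd(2,3) = 1, [L:Q] is divisible by 6. Conversely L is generated over Q by √187 and ∛100, so [L:Q] ≤ 2·3 = 6. Therefore [Q(√187, ∛100) : Q] = 6.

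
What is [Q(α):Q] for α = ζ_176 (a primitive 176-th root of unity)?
[Q(α):Q] = 80

The minimal polynomial of ζ_176 over Q is the 176-th cyclotomic polynomial Φ_176(x), which is irreducible over Q and has degree φ(176) = 80. Hence [Q(α):Q] = φ(176) = 80.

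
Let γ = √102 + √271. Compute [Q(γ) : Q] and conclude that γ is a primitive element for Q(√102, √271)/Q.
[Q(γ) : Q] = 4 (equivalently, Q(γ) = Q(√102, √271))

Obviously Q(γ) ⊆ Q(√102, √271), and [Q(√102, √271):Q] = 4 (since 102, 271 are distinct squarefree integers > 1 with 27642 not a perfect square). To show equality we compute the minimal polynomial of γ. From γ = √102 + √271: γ^2 = 102 + 2√(27642) + 271 = 373 + 2√(27642), so γ^2 - 373 = 2√(27642); squaring, (γ^2 - 373)^2 = 4·27642, i.e. γ^4 - 746γ^2 + 139129 - 110568 = 0, i.e. γ^4 - 746γ^2 + 28561 = 0. So γ is a root of x^4 - 746x^2 + 28561. This polynomial is irreducible over Q: it has no rational root (each ±√102 ± √271 is irrational), and any factorization into two quadratics over Q would force √(27642) ∈ Q (pairing opposite roots) or √102, √271 ∈ Q (other pairings), all impossible. Hence [Q(γ):Q] = 4 = [Q(√102, √271):Q], so Q(γ) = Q(√102, √271).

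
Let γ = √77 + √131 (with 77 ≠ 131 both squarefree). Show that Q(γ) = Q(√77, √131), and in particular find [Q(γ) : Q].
[Q(γ) : Q] = 4 (equivalently, Q(γ) = Q(√77, √131))

Obviously Q(γ) ⊆ Q(√77, √131), and [Q(√77, √131):Q] = 4 (since 77, 131 are distinct squarefree integers > 1 with 10087 not a perfect square). To show equality we compute the minimal polynomial of γ. From γ = √77 + √131: γ^2 = 77 + 2√(10087) + 131 = 208 + 2√(10087), so γ^2 - 208 = 2√(10087); squaring, (γ^2 - 208)^2 = 4·10087, i.e. γ^4 - 416γ^2 + 43264 - 40348 = 0, i.e. γ^4 - 416γ^2 + 2916 = 0. So γ is a root of x^4 - 416x^2 + 2916. This polynomial is irreducible over Q: it has no rational root (each ±√77 ± √131 is irrational), and any factorization into two quadratics over Q would force √(10087) ∈ Q (pairing opposite roots) or √77, √131 ∈ Q (other pairings), all impossible. Hence [Q(γ):Q] = 4 = [Q(√77, √131):Q], so Q(γ) = Q(√77, √131).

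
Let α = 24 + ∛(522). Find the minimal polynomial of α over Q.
m_α(x) = x^3 - 72x^2 + 1728x - 14346

Set β = α - 24 = ∛(522), so β^3 = 522. Then (α - 24)^3 - 522 = 0, i.e. α is a root of g(x) = (x - 24)^3 - 522 = x^3 - 72x^2 + 1728x - 14346. Since g(x) = h(x - 24) where h(x) = x^3 - 522, and h is irreducible over Q (because 522 is not a perfect cube, so h has no rational root, and a monic cubic with no rational root is irreducible), g is also irreducible (irreducibility is preserved under the substitution x → x - 24). Hence m_α(x) = x^3 - 72x^2 + 1728x - 14346.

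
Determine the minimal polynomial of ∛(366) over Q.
m_α(x) = x^3 - 366

α satisfies α^3 = 366, so x^3 - 366 annihilates α. By the rational root test, a rational root p/q (in lowest terms) of x^3 - 366 would satisfy p^3 = 366 q^3, forcing q = 1 and p^3 = 366; but 366 is not a perfect cube, contradiction. A monic cubic over Q with no rational root is irreducible (any nontrivial factorization would include a linear factor). Hence x^3 - 366 is the minimal polynomial of α, and in particular [Q(α):Q] = 3.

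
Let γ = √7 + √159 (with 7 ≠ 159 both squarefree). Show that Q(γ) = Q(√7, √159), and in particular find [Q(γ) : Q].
[Q(γ) : Q] = 4 (equivalently, Q(γ) = Q(√7, √159))

Obviously Q(γ) ⊆ Q(√7, √159), and [Q(√7, √159):Q] = 4 (since 7, 159 are distinct squarefree integers > 1 with 1113 not a perfect square). To show equality we compute the minimal polynomial of γ. From γ = √7 + √159: γ^2 = 7 + 2√(1113) + 159 = 166 + 2√(1113), so γ^2 - 166 = 2√(1113); squaring, (γ^2 - 166)^2 = 4·1113, i.e. γ^4 - 332γ^2 + 27556 - 4452 = 0, i.e. γ^4 - 332γ^2 + 23104 = 0. So γ is a root of x^4 - 332x^2 + 23104. This polynomial is irreducible over Q: it has no rational root (each ±√7 ± √159 is irrational), and any factorization into two quadratics over Q would force √(1113) ∈ Q (pairing opposite roots) or √7, √159 ∈ Q (other pairings), all impossible. Hence [Q(γ):Q] = 4 = [Q(√7, √159):Q], so Q(γ) = Q(√7, √159).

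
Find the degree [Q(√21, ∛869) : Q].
[Q(√21, ∛869) : Q] = 6

Let L = Q(√21, ∛869). Since Q(√21) ⊂ L and [Q(√21):Q] = 2, the tower law gives 2 | [L:Q]. Likewise Q(∛869) ⊂ L with [Q(∛869):Q] = 3 (because 869 is not a perfect cube), so 3 | [L:Q]. As gcd(2,3) = 1, [L:Q] is divisible by 6. Conversely L is generated over Q by √21 and ∛869, so [L:Q] ≤ 2·3 = 6. Therefore [Q(√21, ∛869) : Q] = 6.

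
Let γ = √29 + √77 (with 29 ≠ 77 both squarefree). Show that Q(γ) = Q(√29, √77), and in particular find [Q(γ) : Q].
[Q(γ) : Q] = 4 (equivalently, Q(γ) = Q(√29, √77))

Obviously Q(γ) ⊆ Q(√29, √77), and [Q(√29, √77):Q] = 4 (since 29, 77 are distinct squarefree integers > 1 with 2233 not a perfect square). To show equality we compute the minimal polynomial of γ. From γ = √29 + √77: γ^2 = 29 + 2√(2233) + 77 = 106 + 2√(2233), so γ^2 - 106 = 2√(2233); squaring, (γ^2 - 106)^2 = 4·2233, i.e. γ^4 - 212γ^2 + 11236 - 8932 = 0, i.e. γ^4 - 212γ^2 + 2304 = 0. So γ is a root of x^4 - 212x^2 + 2304. This polynomial is irreducible over Q: it has no rational root (each ±√29 ± √77 is irrational), and any factorization into two quadratics over Q would force √(2233) ∈ Q (pairing opposite roots) or √29, √77 ∈ Q (other pairings), all impossible. Hence [Q(γ):Q] = 4 = [Q(√29, √77):Q], so Q(γ) = Q(√29, √77).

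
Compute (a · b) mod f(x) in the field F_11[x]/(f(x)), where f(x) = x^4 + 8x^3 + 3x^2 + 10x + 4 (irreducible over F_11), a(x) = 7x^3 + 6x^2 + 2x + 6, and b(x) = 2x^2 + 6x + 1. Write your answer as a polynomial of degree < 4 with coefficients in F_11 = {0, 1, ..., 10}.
a · b ≡ 7x^3 + 9x^2 + x + 7 (mod f(x))

Multiply in F_11[x]: a(x)·b(x) = (7x^3 + 6x^2 + 2x + 6)·(2x^2 + 6x + 1) = 3x^5 + 10x^4 + 3x^3 + 8x^2 + 5x + 6. This has degree ≥ 4, so divide by f(x) over F_11: 3x^5 + 10x^4 + 3x^3 + 8x^2 + 5x + 6 = (3x + 8)·(x^4 + 8x^3 + 3x^2 + 10x + 4) + (7x^3 + 9x^2 + x + 7). Hence a·b ≡ 7x^3 + 9x^2 + x + 7 (mod f). (F_11[x]/(f) is a field with 11^4 = 14641 elements since f is irreducible of degree 4.)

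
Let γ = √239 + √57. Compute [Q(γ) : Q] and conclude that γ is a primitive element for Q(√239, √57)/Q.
[Q(γ) : Q] = 4 (equivalently, Q(γ) = Q(√239, √57))

Obviously Q(γ) ⊆ Q(√239, √57), and [Q(√239, √57):Q] = 4 (since 239, 57 are distinct squarefree integers > 1 with 13623 not a perfect square). To show equality we compute the minimal polynomial of γ. From γ = √239 + √57: γ^2 = 239 + 2√(13623) + 57 = 296 + 2√(13623), so γ^2 - 296 = 2√(13623); squaring, (γ^2 - 296)^2 = 4·13623, i.e. γ^4 - 592γ^2 + 87616 - 54492 = 0, i.e. γ^4 - 592γ^2 + 33124 = 0. So γ is a root of x^4 - 592x^2 + 33124. This polynomial is irreducible over Q: it has no rational root (each ±√239 ± √57 is irrational), and any factorization into two quadratics over Q would force √(13623) ∈ Q (pairing opposite roots) or √239, √57 ∈ Q (other pairings), all impossible. Hence [Q(γ):Q] = 4 = [Q(√239, √57):Q], so Q(γ) = Q(√239, √57).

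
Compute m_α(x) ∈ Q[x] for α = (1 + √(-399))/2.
m_α(x) = x^2 - x + 100

From 2α - 1 = √(-399), squaring gives (2α - 1)^2 = -399, i.e. 4α^2 - 4α + 1 = -399, so α^2 - α + (1 + 399)/4 = 0. Since -399 ≡ 1 (mod 4), (1 + 399)/4 = 100 ∈ Z. The polynomial x^2 - x + 100 has discriminant 1 - 4·(100) = -399, which is not a perfect square in Q (d = -399 is squarefree and ≠ 1), so x^2 - x + 100 is irreducible over Q. It is the minimal polynomial of α.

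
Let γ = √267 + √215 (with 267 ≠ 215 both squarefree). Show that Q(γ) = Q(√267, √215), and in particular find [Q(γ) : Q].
[Q(γ) : Q] = 4 (equivalently, Q(γ) = Q(√267, √215))

Obviously Q(γ) ⊆ Q(√267, √215), and [Q(√267, √215):Q] = 4 (since 267, 215 are distinct squarefree integers > 1 with 57405 not a perfect square). To show equality we compute the minimal polynomial of γ. From γ = √267 + √215: γ^2 = 267 + 2√(57405) + 215 = 482 + 2√(57405), so γ^2 - 482 = 2√(57405); squaring, (γ^2 - 482)^2 = 4·57405, i.e. γ^4 - 964γ^2 + 232324 - 229620 = 0, i.e. γ^4 - 964γ^2 + 2704 = 0. So γ is a root of x^4 - 964x^2 + 2704. This polynomial is irreducible over Q: it has no rational root (each ±√267 ± √215 is irrational), and any factorization into two quadratics over Q would force √(57405) ∈ Q (pairing opposite roots) or √267, √215 ∈ Q (other pairings), all impossible. Hence [Q(γ):Q] = 4 = [Q(√267, √215):Q], so Q(γ) = Q(√267, √215).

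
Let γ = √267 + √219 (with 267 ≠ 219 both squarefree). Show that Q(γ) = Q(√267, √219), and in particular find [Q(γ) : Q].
[Q(γ) : Q] = 4 (equivalently, Q(γ) = Q(√267, √219))

Obviously Q(γ) ⊆ Q(√267, √219), and [Q(√267, √219):Q] = 4 (since 267, 219 are distinct squarefree integers > 1 with 58473 not a perfect square). To show equality we compute the minimal polynomial of γ. From γ = √267 + √219: γ^2 = 267 + 2√(58473) + 219 = 486 + 2√(58473), so γ^2 - 486 = 2√(58473); squaring, (γ^2 - 486)^2 = 4·58473, i.e. γ^4 - 972γ^2 + 236196 - 233892 = 0, i.e. γ^4 - 972γ^2 + 2304 = 0. So γ is a root of x^4 - 972x^2 + 2304. This polynomial is irreducible over Q: it has no rational root (each ±√267 ± √219 is irrational), and any factorization into two quadratics over Q would force √(58473) ∈ Q (pairing opposite roots) or √267, √219 ∈ Q (other pairings), all impossible. Hence [Q(γ):Q] = 4 = [Q(√267, √219):Q], so Q(γ) = Q(√267, √219).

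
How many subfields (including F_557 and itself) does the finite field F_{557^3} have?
F_{557^3} has 2 subfields

The subfields of F_{p^n} are exactly the fields F_{p^d} for d | n (each is the fixed field of the unique index-d subgroup of Gal(F_{p^n}/F_p) ≅ Z/nZ). The divisors of n = 3 are {1, 3}, giving 2 subfields: F_{557^1}, F_{557^3}.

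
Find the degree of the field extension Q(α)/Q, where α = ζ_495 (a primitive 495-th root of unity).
[Q(α):Q] = 240

The minimal polynomial of ζ_495 over Q is the 495-th cyclotomic polynomial Φ_495(x), which is irreducible over Q and has degree φ(495) = 240. Hence [Q(α):Q] = φ(495) = 240.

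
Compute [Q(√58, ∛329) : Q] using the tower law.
[Q(√58, ∛329) : Q] = 6

Let L = Q(√58, ∛329). Since Q(√58) ⊂ L and [Q(√58):Q] = 2, the tower law gives 2 | [L:Q]. Likewise Q(∛329) ⊂ L with [Q(∛329):Q] = 3 (because 329 is not a perfect cube), so 3 | [L:Q]. As gcd(2,3) = 1, [L:Q] is divisible by 6. Conversely L is generated over Q by √58 and ∛329, so [L:Q] ≤ 2·3 = 6. Therefore [Q(√58, ∛329) : Q] = 6.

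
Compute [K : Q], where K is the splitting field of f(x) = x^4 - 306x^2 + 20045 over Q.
[K : Q] = 4

Solving the quadratic in x^2: x^2 = (306 ± √(306^2 - 4·20045))/2 = (306 ± √13456)/2 = (306 ± 116)/2, giving x^2 = 211 or x^2 = 95. So f(x) = (x^2 - 211)(x^2 - 95) and the roots of f are ±√211, ±√95. Hence the splitting field is K = Q(√211, √95). Since 211 and 95 are distinct squarefree integers > 1, their product 20045 is not a perfect square, so √95 ∉ Q(√211). By the tower law [K:Q] = [Q(√211,√95):Q(√211)] · [Q(√211):Q] = 2 · 2 = 4.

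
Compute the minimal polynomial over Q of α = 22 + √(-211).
m_α(x) = x^2 - 44x + 695

From α - 22 = √(-211), squaring gives (α - 22)^2 = -211, i.e. α^2 - 44α + 484 = -211, so α^2 - 44α + 695 = 0. The discriminant of x^2 - 44x + 695 is (-44)^2 - 4·(695) = 1936 - 2780 = -844, and 4·(-211) is not a perfect square in Q since -211 is squarefree and ≠ 1. Hence x^2 - 44x + 695 is irreducible over Q and is the minimal polynomial of α.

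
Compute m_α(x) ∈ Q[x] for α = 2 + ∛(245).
m_α(x) = x^3 - 6x^2 + 12x - 253

Set β = α - 2 = ∛(245), so β^3 = 245. Then (α - 2)^3 - 245 = 0, i.e. α is a root of g(x) = (x - 2)^3 - 245 = x^3 - 6x^2 + 12x - 253. Since g(x) = h(x - 2) where h(x) = x^3 - 245, and h is irreducible over Q (because 245 is not a perfect cube, so h has no rational root, and a monic cubic with no rational root is irreducible), g is also irreducible (irreducibility is preserved under the substitution x → x - 2). Hence m_α(x) = x^3 - 6x^2 + 12x - 253.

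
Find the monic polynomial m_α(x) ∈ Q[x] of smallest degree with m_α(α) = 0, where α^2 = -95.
m_α(x) = x^2 + 95

α satisfies α^2 + 95 = 0, so x^2 + 95 annihilates α. Since d = -95 is squarefree and ≠ 1, it is not a perfect square in Q, so x^2 + 95 has no rational root and is therefore irreducible over Q (a degree-2 polynomial over a field is irreducible iff it has no root). Hence m_α(x) = x^2 + 95.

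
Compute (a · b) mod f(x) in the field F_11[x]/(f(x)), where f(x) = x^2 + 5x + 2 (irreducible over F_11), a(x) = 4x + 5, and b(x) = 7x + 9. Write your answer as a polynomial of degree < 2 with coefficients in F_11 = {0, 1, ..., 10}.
a · b ≡ 8x (mod f(x))

Multiply in F_11[x]: a(x)·b(x) = (4x + 5)·(7x + 9) = 6x^2 + 5x + 1. This has degree ≥ 2, so divide by f(x) over F_11: 6x^2 + 5x + 1 = (6)·(x^2 + 5x + 2) + (8x). Hence a·b ≡ 8x (mod f). (F_11[x]/(f) is a field with 11^2 = 121 elements since f is irreducible of degree 2.)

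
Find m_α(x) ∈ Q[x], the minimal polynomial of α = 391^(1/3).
m_α(x) = x^3 - 391

α satisfies α^3 = 391, so x^3 - 391 annihilates α. By the rational root test, a rational root p/q (in lowest terms) of x^3 - 391 would satisfy p^3 = 391 q^3, forcing q = 1 and p^3 = 391; but 391 is not a perfect cube, contradiction. A monic cubic over Q with no rational root is irreducible (any nontrivial factorization would include a linear factor). Hence x^3 - 391 is the minimal polynomial of α, and in particular [Q(α):Q] = 3.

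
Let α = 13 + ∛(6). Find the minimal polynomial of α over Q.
m_α(x) = x^3 - 39x^2 + 507x - 2203

Set β = α - 13 = ∛(6), so β^3 = 6. Then (α - 13)^3 - 6 = 0, i.e. α is a root of g(x) = (x - 13)^3 - 6 = x^3 - 39x^2 + 507x - 2203. Since g(x) = h(x - 13) where h(x) = x^3 - 6, and h is irreducible over Q (because 6 is not a perfect cube, so h has no rational root, and a monic cubic with no rational root is irreducible), g is also irreducible (irreducibility is preserved under the substitution x → x - 13). Hence m_α(x) = x^3 - 39x^2 + 507x - 2203.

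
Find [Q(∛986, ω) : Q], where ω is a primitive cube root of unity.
[Q(∛986, ω) : Q] = 6

[Q(∛986):Q] = 3 (min poly x^3 - 986, irreducible since 986 is not a perfect cube). [Q(ω):Q] = 2 (min poly x^2 + x + 1). Since Q(∛986) ⊂ R and ω ∉ R, we have ω ∉ Q(∛986), so x^2 + x + 1 remains irreducible over Q(∛986) and [Q(∛986, ω) : Q(∛986)] = 2. By the tower law, [Q(∛986, ω) : Q] = 3 · 2 = 6. (In fact Q(∛986, ω) is the splitting field of x^3 - 986 over Q.)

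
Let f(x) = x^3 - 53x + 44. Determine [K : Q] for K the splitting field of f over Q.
[K : Q] = 6

By the rational root test, any rational root of the monic integer polynomial f(x) = x^3 - 53x + 44 must be an integer dividing the constant term 44, i.e. one of ±{1, 2, 4, 11, 22, 44}. Evaluating: f(1) = -8, f(-1) = 96, f(2) = -54, f(-2) = 142, f(4) = -104, f(-4) = 192, f(11) = 792, f(-11) = -704, f(22) = 9526, f(-22) = -9438, f(44) = 82896, f(-44) = -82808; none is 0, so f has no rational root and is therefore irreducible over Q (a cubic with no linear factor over a field is irreducible). For an irreducible cubic, the Galois group is A_3 or S_3 according as the discriminant disc(f) = -4a^3 - 27b^2 = -4·(-53)^3 - 27·(44)^2 = 543236 is or is not a square in Q. Here disc(f) = 543236 is not a perfect square in Q, so the Galois group of f over Q is not contained in A_3 and must be all of S_3. The splitting field has degree |S_3| = 6 over Q, so [K : Q] = 6.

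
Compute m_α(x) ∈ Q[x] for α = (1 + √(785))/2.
m_α(x) = x^2 - x - 196

From 2α - 1 = √(785), squaring gives (2α - 1)^2 = 785, i.e. 4α^2 - 4α + 1 = 785, so α^2 - α + (1 - 785)/4 = 0. Since 785 ≡ 1 (mod 4), (1 - 785)/4 = -196 ∈ Z. The polynomial x^2 - x - 196 has discriminant 1 - 4·(-196) = 785, which is not a perfect square in Q (d = 785 is squarefree and ≠ 1), so x^2 - x - 196 is irreducible over Q. It is the minimal polynomial of α.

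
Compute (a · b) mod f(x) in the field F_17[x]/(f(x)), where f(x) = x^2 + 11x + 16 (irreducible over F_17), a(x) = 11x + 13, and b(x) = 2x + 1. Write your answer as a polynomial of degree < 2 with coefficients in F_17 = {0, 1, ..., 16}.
a · b ≡ 16x + 1 (mod f(x))

Multiply in F_17[x]: a(x)·b(x) = (11x + 13)·(2x + 1) = 5x^2 + 3x + 13. This has degree ≥ 2, so divide by f(x) over F_17: 5x^2 + 3x + 13 = (5)·(x^2 + 11x + 16) + (16x + 1). Hence a·b ≡ 16x + 1 (mod f). (F_17[x]/(f) is a field with 17^2 = 289 elements since f is irreducible of degree 2.)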